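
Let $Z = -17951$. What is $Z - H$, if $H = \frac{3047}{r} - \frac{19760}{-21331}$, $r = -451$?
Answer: $- \frac{15694325494}{874571} \approx -17945.0$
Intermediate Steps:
$H = - \frac{5098527}{874571}$ ($H = \frac{3047}{-451} - \frac{19760}{-21331} = 3047 \left(- \frac{1}{451}\right) - - \frac{19760}{21331} = - \frac{277}{41} + \frac{19760}{21331} = - \frac{5098527}{874571} \approx -5.8297$)
$Z - H = -17951 - - \frac{5098527}{874571} = -17951 + \frac{5098527}{874571} = - \frac{15694325494}{874571}$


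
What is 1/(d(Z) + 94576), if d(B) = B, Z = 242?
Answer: 1/94818 ≈ 1.0547e-5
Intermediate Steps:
1/(d(Z) + 94576) = 1/(242 + 94576) = 1/94818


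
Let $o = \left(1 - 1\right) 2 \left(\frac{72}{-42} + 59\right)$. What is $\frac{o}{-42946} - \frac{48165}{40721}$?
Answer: $- \frac{48165}{40721} \approx -1.1828$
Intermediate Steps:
$o = 0$ ($o = 0 \cdot 2 \left(72 \left(- \frac{1}{42}\right) + 59\right) = 0 \left(- \frac{12}{7} + 59\right) = 0 \cdot \frac{401}{7} = 0$)
$\frac{o}{-42946} - \frac{48165}{40721} = \frac{0}{-42946} - \frac{48165}{40721} = 0 \left(- \frac{1}{42946}\right) - \frac{48165}{40721} = 0 - \frac{48165}{40721} = - \frac{48165}{40721}$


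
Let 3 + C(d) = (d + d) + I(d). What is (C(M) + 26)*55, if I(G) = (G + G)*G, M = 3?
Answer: 2585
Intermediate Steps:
I(G) = 2*G**2 (I(G) = (2*G)*G = 2*G**2)
C(d) = -3 + 2*d + 2*d**2 (C(d) = -3 + ((d + d) + 2*d**2) = -3 + (2*d + 2*d**2) = -3 + 2*d + 2*d**2)
(C(M) + 26)*55 = ((-3 + 2*3 + 2*3**2) + 26)*55 = ((-3 + 6 + 2*9) + 26)*55 = ((-3 + 6 + 18) + 26)*55 = (21 + 26)*55 = 47*55 = 2585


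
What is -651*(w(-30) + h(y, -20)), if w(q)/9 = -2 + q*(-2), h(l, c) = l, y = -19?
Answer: -327453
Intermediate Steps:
w(q) = -18 - 18*q (w(q) = 9*(-2 + q*(-2)) = 9*(-2 - 2*q) = -18 - 18*q)
-651*(w(-30) + h(y, -20)) = -651*((-18 - 18*(-30)) - 19) = -651*((-18 + 540) - 19) = -651*(522 - 19) = -651*503 = -327453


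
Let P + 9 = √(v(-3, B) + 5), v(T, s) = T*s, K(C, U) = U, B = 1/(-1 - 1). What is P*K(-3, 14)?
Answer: -126 + 7*√26 ≈ -90.307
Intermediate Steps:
B = -½ (B = 1/(-2) = -½ ≈ -0.50000)
P = -9 + √26/2 (P = -9 + √(-3*(-½) + 5) = -9 + √(3/2 + 5) = -9 + √(13/2) = -9 + √26/2 ≈ -6.4505)
P*K(-3, 14) = (-9 + √26/2)*14 = -126 + 7*√26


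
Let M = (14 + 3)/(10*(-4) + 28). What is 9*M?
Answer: -51/4 ≈ -12.750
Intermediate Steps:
M = -17/12 (M = 17/(-40 + 28) = 17/(-12) = 17*(-1/12) = -17/12 ≈ -1.4167)
9*M = 9*(-17/12) = -51/4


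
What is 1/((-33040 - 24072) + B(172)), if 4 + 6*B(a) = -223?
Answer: -6/342899 ≈ -1.7498e-5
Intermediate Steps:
B(a) = -227/6 (B(a) = -⅔ + (⅙)*(-223) = -⅔ - 223/6 = -227/6)
1/((-33040 - 24072) + B(172)) = 1/((-33040 - 24072) - 227/6) = 1/(-57112 - 227/6) = 1/(-342899/6) = -6/342899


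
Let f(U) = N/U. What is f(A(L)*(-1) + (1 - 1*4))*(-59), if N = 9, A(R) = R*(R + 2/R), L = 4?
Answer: 177/7 ≈ 25.286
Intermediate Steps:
f(U) = 9/U
f(A(L)*(-1) + (1 - 1*4))*(-59) = (9/((2 + 4²)*(-1) + (1 - 1*4)))*(-59) = (9/((2 + 16)*(-1) + (1 - 4)))*(-59) = (9/(18*(-1) - 3))*(-59) = (9/(-18 - 3))*(-59) = (9/(-21))*(-59) = (9*(-1/21))*(-59) = -3/7*(-59) = 177/7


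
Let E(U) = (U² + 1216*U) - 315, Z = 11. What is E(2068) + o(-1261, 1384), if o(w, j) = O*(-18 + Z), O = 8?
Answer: 6790941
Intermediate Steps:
E(U) = -315 + U² + 1216*U
o(w, j) = -56 (o(w, j) = 8*(-18 + 11) = 8*(-7) = -56)
E(2068) + o(-1261, 1384) = (-315 + 2068² + 1216*2068) - 56 = (-315 + 4276624 + 2514688) - 56 = 6790997 - 56 = 6790941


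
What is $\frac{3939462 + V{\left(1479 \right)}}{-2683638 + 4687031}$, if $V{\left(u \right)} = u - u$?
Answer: $\frac{3939462}{2003393} \approx 1.9664$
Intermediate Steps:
$V{\left(u \right)} = 0$
$\frac{3939462 + V{\left(1479 \right)}}{-2683638 + 4687031} = \frac{3939462 + 0}{-2683638 + 4687031} = \frac{3939462}{2003393}$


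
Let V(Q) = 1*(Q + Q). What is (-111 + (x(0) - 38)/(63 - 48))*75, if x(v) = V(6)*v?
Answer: -8515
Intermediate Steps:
V(Q) = 2*Q (V(Q) = 1*(2*Q) = 2*Q)
x(v) = 12*v (x(v) = (2*6)*v = 12*v)
(-111 + (x(0) - 38)/(63 - 48))*75 = (-111 + (12*0 - 38)/(63 - 48))*75 = (-111 + (0 - 38)/15)*75 = (-111 - 38*1/15)*75 = (-111 - 38/15)*75 = -1703/15*75 = -8515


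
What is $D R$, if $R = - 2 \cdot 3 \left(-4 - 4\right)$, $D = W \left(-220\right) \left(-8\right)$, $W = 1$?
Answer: $84480$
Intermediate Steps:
$D = 1760$ ($D = 1 \left(-220\right) \left(-8\right) = \left(-220\right) \left(-8\right) = 1760$)
$R = 48$ ($R = - 2 \cdot 3 \left(-8\right) = \left(-2\right) \left(-24\right) = 48$)
$D R = 1760 \cdot 48 = 84480$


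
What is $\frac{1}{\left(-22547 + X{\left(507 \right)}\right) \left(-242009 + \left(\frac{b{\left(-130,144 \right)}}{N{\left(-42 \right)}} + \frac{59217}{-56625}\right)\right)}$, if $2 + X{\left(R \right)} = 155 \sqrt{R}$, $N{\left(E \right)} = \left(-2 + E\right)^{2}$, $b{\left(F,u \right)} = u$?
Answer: $\frac{4681736125}{24936575614126149654} + \frac{418364375 \sqrt{3}}{24936575614126149654} \approx 2.168 \cdot 10^{-10}$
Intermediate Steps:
$X{\left(R \right)} = -2 + 155 \sqrt{R}$
$\frac{1}{\left(-22547 + X{\left(507 \right)}\right) \left(-242009 + \left(\frac{b{\left(-130,144 \right)}}{N{\left(-42 \right)}} + \frac{59217}{-56625}\right)\right)} = \frac{1}{\left(-22547 - \left(2 - 155 \sqrt{507}\right)\right) \left(-242009 + \left(\frac{144}{\left(-2 - 42\right)^{2}} + \frac{59217}{-56625}\right)\right)} = \frac{1}{\left(-22547 - \left(2 - 155 \cdot 13 \sqrt{3}\right)\right) \left(-242009 + \left(\frac{144}{\left(-44\right)^{2}} + 59217 \left(- \frac{1}{56625}\right)\right)\right)} = \frac{1}{\left(-22547 - \left(2 - 2015 \sqrt{3}\right)\right) \left(-242009 - \left(\frac{19739}{18875} - \frac{144}{1936}\right)\right)} = \frac{1}{\left(-22549 + 2015 \sqrt{3}\right) \left(-242009 + \left(144 \cdot \frac{1}{1936} - \frac{19739}{18875}\right)\right)} = \frac{1}{\left(-22549 + 2015 \sqrt{3}\right) \left(-242009 + \left(\frac{9}{121} - \frac{19739}{18875}\right)\right)} = \frac{1}{\left(-22549 + 2015 \sqrt{3}\right) \left(-242009 - \frac{2218544}{2283875}\right)} = \frac{1}{\left(-22549 + 2015 \sqrt{3}\right) \left(- \frac{552720523419}{2283875}\right)} = \frac{1}{\frac{12463295082575031}{2283875} - \frac{222746370937857 \sqrt{3}}{456775}}$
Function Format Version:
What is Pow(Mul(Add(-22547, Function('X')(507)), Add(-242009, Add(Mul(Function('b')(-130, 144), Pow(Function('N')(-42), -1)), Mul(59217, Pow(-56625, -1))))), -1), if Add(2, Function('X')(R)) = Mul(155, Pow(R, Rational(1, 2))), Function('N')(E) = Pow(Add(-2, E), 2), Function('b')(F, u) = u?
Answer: Add(Rational(4681736125, 24936575614126149654), Mul(Rational(418364375, 24936575614126149654), Pow(3, Rational(1, 2)))) ≈ 2.1680e-10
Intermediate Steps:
Function('X')(R) = Add(-2, Mul(155, Pow(R, Rational(1, 2))))
Pow(Mul(Add(-22547, Function('X')(507)), Add(-242009, Add(Mul(Function('b')(-130, 144), Pow(Function('N')(-42), -1)), Mul(59217, Pow(-56625, -1))))), -1) = Pow(Mul(Add(-22547, Add(-2, Mul(155, Pow(507, Rational(1, 2))))), Add(-242009, Add(Mul(144, Pow(Pow(Add(-2, -42), 2), -1)), Mul(59217, Pow(-56625, -1))))), -1) = Pow(Mul(Add(-22547, Add(-2, Mul(155, Mul(13, Pow(3, Rational(1, 2)))))), Add(-242009, Add(Mul(144, Pow(Pow(-44, 2), -1)), Mul(59217, Rational(-1, 56625))))), -1) = Pow(Mul(Add(-22547, Add(-2, Mul(2015, Pow(3, Rational(1, 2))))), Add(-242009, Add(Mul(144, Pow(1936, -1)), Rational(-19739, 18875)))), -1) = Pow(Mul(Add(-22549, Mul(2015, Pow(3, Rational(1, 2)))), Add(-242009, Add(Mul(144, Rational(1, 1936)), Rational(-19739, 18875)))), -1) = Pow(Mul(Add(-22549, Mul(2015, Pow(3, Rational(1, 2)))), Add(-242009, Add(Rational(9, 121), Rational(-19739, 18875)))), -1) = Pow(Mul(Add(-22549, Mul(2015, Pow(3, Rational(1, 2)))), Add(-242009, Rational(-2218544, 2283875))), -1) = Pow(Mul(Add(-22549, Mul(2015, Pow(3, Rational(1, 2)))), Rational(-552720523419, 2283875)), -1) = Pow(Add(Rational(12463295082575031, 2283875), Mul(Rational(-222746370937857, 456775), Pow(3, Rational(1, 2)))), -1)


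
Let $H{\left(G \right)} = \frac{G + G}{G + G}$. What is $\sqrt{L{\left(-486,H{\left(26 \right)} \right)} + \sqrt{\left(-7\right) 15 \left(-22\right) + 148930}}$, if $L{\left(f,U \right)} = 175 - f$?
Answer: $\sqrt{661 + 2 \sqrt{37810}} \approx 32.402$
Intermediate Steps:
$H{\left(G \right)} = 1$ ($H{\left(G \right)} = \frac{2 G}{2 G} = 2 G \frac{1}{2 G} = 1$)
$\sqrt{L{\left(-486,H{\left(26 \right)} \right)} + \sqrt{\left(-7\right) 15 \left(-22\right) + 148930}} = \sqrt{\left(175 - -486\right) + \sqrt{\left(-7\right) 15 \left(-22\right) + 148930}} = \sqrt{\left(175 + 486\right) + \sqrt{\left(-105\right) \left(-22\right) + 148930}} = \sqrt{661 + \sqrt{2310 + 148930}} = \sqrt{661 + \sqrt{151240}} = \sqrt{661 + 2 \sqrt{37810}}$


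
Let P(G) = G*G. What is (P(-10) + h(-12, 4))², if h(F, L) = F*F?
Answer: 59536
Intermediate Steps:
P(G) = G²
h(F, L) = F²
(P(-10) + h(-12, 4))² = ((-10)² + (-12)²)² = (100 + 144)² = 244² = 59536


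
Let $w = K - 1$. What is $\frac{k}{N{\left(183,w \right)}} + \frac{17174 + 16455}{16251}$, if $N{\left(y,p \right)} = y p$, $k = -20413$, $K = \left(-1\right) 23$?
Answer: $\frac{159810077}{23791464} \approx 6.7171$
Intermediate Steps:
$K = -23$
$w = -24$ ($w = -23 - 1 = -24$)
$N{\left(y,p \right)} = p y$
$\frac{k}{N{\left(183,w \right)}} + \frac{17174 + 16455}{16251} = - \frac{20413}{\left(-24\right) 183} + \frac{17174 + 16455}{16251} = - \frac{20413}{-4392} + 33629 \cdot \frac{1}{16251} = \left(-20413\right) \left(- \frac{1}{4392}\right) + \frac{33629}{16251} = \frac{20413}{4392} + \frac{33629}{16251} = \frac{159810077}{23791464}$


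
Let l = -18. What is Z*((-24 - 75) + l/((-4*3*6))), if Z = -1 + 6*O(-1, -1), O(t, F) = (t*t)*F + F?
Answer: 5135/4 ≈ 1283.8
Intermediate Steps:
O(t, F) = F + F*t² (O(t, F) = t²*F + F = F*t² + F = F + F*t²)
Z = -13 (Z = -1 + 6*(-(1 + (-1)²)) = -1 + 6*(-(1 + 1)) = -1 + 6*(-1*2) = -1 + 6*(-2) = -1 - 12 = -13)
Z*((-24 - 75) + l/((-4*3*6))) = -13*((-24 - 75) - 18/(-4*3*6)) = -13*(-99 - 18/((-12*6))) = -13*(-99 - 18/(-72)) = -13*(-99 - 18*(-1/72)) = -13*(-99 + ¼) = -13*(-395/4) = 5135/4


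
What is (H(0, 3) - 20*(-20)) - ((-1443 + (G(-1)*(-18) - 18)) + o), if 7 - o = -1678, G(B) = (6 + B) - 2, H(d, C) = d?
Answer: 230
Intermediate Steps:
G(B) = 4 + B
o = 1685 (o = 7 - 1*(-1678) = 7 + 1678 = 1685)
(H(0, 3) - 20*(-20)) - ((-1443 + (G(-1)*(-18) - 18)) + o) = (0 - 20*(-20)) - ((-1443 + ((4 - 1)*(-18) - 18)) + 1685) = (0 + 400) - ((-1443 + (3*(-18) - 18)) + 1685) = 400 - ((-1443 + (-54 - 18)) + 1685) = 400 - ((-1443 - 72) + 1685) = 400 - (-1515 + 1685) = 400 - 1*170 = 400 - 170 = 230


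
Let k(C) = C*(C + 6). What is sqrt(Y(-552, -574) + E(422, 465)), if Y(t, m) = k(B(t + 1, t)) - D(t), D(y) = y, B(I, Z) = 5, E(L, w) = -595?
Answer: 2*sqrt(3) ≈ 3.4641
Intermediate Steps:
k(C) = C*(6 + C)
Y(t, m) = 55 - t (Y(t, m) = 5*(6 + 5) - t = 5*11 - t = 55 - t)
sqrt(Y(-552, -574) + E(422, 465)) = sqrt((55 - 1*(-552)) - 595) = sqrt((55 + 552) - 595) = sqrt(607 - 595) = sqrt(12) = 2*sqrt(3)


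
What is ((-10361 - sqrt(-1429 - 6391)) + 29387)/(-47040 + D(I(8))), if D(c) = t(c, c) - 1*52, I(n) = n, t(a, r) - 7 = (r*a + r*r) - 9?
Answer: -9513/23483 + I*sqrt(1955)/23483 ≈ -0.4051 + 0.0018829*I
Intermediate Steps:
t(a, r) = -2 + r**2 + a*r (t(a, r) = 7 + ((r*a + r*r) - 9) = 7 + ((a*r + r**2) - 9) = 7 + ((r**2 + a*r) - 9) = 7 + (-9 + r**2 + a*r) = -2 + r**2 + a*r)
D(c) = -54 + 2*c**2 (D(c) = (-2 + c**2 + c*c) - 1*52 = (-2 + c**2 + c**2) - 52 = (-2 + 2*c**2) - 52 = -54 + 2*c**2)
((-10361 - sqrt(-1429 - 6391)) + 29387)/(-47040 + D(I(8))) = ((-10361 - sqrt(-1429 - 6391)) + 29387)/(-47040 + (-54 + 2*8**2)) = ((-10361 - sqrt(-7820)) + 29387)/(-47040 + (-54 + 2*64)) = ((-10361 - 2*I*sqrt(1955)) + 29387)/(-47040 + (-54 + 128)) = ((-10361 - 2*I*sqrt(1955)) + 29387)/(-47040 + 74) = (19026 - 2*I*sqrt(1955))/(-46966) = (19026 - 2*I*sqrt(1955))*(-1/46966) = -9513/23483 + I*sqrt(1955)/23483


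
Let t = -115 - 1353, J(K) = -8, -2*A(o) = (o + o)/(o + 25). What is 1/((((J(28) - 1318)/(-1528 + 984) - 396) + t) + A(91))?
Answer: -464/864129 ≈ -0.00053696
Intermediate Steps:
A(o) = -o/(25 + o) (A(o) = -(o + o)/(2*(o + 25)) = -2*o/(2*(25 + o)) = -o/(25 + o))
t = -1468
1/((((J(28) - 1318)/(-1528 + 984) - 396) + t) + A(91)) = 1/((((-8 - 1318)/(-1528 + 984) - 396) - 1468) - 1*91/(25 + 91)) = 1/(((-1326/(-544) - 396) - 1468) - 1*91/116) = 1/(((-1326*(-1/544) - 396) - 1468) - 1*91*1/116) = 1/(((39/16 - 396) - 1468) - 91/116) = 1/((-6297/16 - 1468) - 91/116) = 1/(-29785/16 - 91/116) = 1/(-864129/464) = -464/864129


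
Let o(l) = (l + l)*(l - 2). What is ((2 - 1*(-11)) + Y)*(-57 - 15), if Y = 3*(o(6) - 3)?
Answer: -10656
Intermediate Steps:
o(l) = 2*l*(-2 + l) (o(l) = (2*l)*(-2 + l) = 2*l*(-2 + l))
Y = 135 (Y = 3*(2*6*(-2 + 6) - 3) = 3*(2*6*4 - 3) = 3*(48 - 3) = 3*45 = 135)
((2 - 1*(-11)) + Y)*(-57 - 15) = ((2 - 1*(-11)) + 135)*(-57 - 15) = ((2 + 11) + 135)*(-72) = (13 + 135)*(-72) = 148*(-72) = -10656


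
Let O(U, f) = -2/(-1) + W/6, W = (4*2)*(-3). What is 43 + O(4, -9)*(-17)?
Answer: 77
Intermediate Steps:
W = -24 (W = 8*(-3) = -24)
O(U, f) = -2 (O(U, f) = -2/(-1) - 24/6 = -2*(-1) - 24*1/6 = 2 - 4 = -2)
43 + O(4, -9)*(-17) = 43 - 2*(-17) = 43 + 34 = 77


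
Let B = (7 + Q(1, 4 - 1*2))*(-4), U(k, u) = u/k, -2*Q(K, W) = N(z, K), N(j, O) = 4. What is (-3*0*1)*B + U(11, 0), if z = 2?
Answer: 0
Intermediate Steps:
Q(K, W) = -2 (Q(K, W) = -1/2*4 = -2)
B = -20 (B = (7 - 2)*(-4) = 5*(-4) = -20)
(-3*0*1)*B + U(11, 0) = (-3*0*1)*(-20) + 0/11 = (0*1)*(-20) + 0*(1/11) = 0*(-20) + 0 = 0 + 0 = 0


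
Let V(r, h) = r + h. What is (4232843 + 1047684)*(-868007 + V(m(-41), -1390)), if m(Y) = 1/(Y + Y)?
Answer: -376451700522485/82 ≈ -4.5909e+12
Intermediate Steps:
m(Y) = 1/(2*Y)
V(r, h) = h + r
(4232843 + 1047684)*(-868007 + V(m(-41), -1390)) = (4232843 + 1047684)*(-868007 + (-1390 + (½)/(-41))) = 5280527*(-868007 + (-1390 + (½)*(-1/41))) = 5280527*(-868007 + (-1390 - 1/82)) = 5280527*(-868007 - 113981/82) = 5280527*(-71290555/82) = -376451700522485/82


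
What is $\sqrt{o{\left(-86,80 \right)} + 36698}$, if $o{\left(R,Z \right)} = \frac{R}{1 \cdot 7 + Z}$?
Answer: $\frac{8 \sqrt{4339995}}{87} \approx 191.56$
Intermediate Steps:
$o{\left(R,Z \right)} = \frac{R}{7 + Z}$
$\sqrt{o{\left(-86,80 \right)} + 36698} = \sqrt{- \frac{86}{7 + 80} + 36698} = \sqrt{- \frac{86}{87} + 36698} = \sqrt{\frac{3192640}{87}} = \frac{8 \sqrt{4339995}}{87}$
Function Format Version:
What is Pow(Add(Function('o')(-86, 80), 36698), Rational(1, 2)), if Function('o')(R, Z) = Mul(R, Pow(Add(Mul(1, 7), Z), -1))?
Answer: Mul(Rational(8, 87), Pow(4339995, Rational(1, 2))) ≈ 191.56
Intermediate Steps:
Function('o')(R, Z) = Mul(R, Pow(Add(7, Z), -1))
Pow(Add(Function('o')(-86, 80), 36698), Rational(1, 2)) = Pow(Add(Mul(-86, Pow(Add(7, 80), -1)), 36698), Rational(1, 2)) = Pow(Add(Mul(-86, Pow(87, -1)), 36698), Rational(1, 2)) = Pow(Add(Mul(-86, Rational(1, 87)), 36698), Rational(1, 2)) = Pow(Add(Rational(-86, 87), 36698), Rational(1, 2)) = Pow(Rational(3192640, 87), Rational(1, 2)) = Mul(Rational(8, 87), Pow(4339995, Rational(1, 2)))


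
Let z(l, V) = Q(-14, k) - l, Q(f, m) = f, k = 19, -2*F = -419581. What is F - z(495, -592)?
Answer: 420599/2 ≈ 2.1030e+5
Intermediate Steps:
F = 419581/2 (F = -½*(-419581) = 419581/2 ≈ 2.0979e+5)
z(l, V) = -14 - l
F - z(495, -592) = 419581/2 - (-14 - 1*495) = 419581/2 - (-14 - 495) = 419581/2 - 1*(-509) = 419581/2 + 509 = 420599/2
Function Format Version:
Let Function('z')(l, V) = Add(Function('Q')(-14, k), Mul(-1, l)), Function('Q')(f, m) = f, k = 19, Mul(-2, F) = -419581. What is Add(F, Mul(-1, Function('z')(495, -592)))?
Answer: Rational(420599, 2) ≈ 2.1030e+5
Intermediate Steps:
F = Rational(419581, 2) (F = Mul(Rational(-1, 2), -419581) = Rational(419581, 2) ≈ 2.0979e+5)
Function('z')(l, V) = Add(-14, Mul(-1, l))
Add(F, Mul(-1, Function('z')(495, -592))) = Add(Rational(419581, 2), Mul(-1, Add(-14, Mul(-1, 495)))) = Add(Rational(419581, 2), Mul(-1, Add(-14, -495))) = Add(Rational(419581, 2), Mul(-1, -509)) = Add(Rational(419581, 2), 509) = Rational(420599, 2)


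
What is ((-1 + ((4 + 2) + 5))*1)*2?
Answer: 20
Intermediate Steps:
((-1 + ((4 + 2) + 5))*1)*2 = ((-1 + (6 + 5))*1)*2 = ((-1 + 11)*1)*2 = (10*1)*2 = 10*2 = 20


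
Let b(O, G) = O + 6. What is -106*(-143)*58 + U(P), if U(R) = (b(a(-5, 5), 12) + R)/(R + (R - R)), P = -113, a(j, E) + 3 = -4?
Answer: 99345646/113 ≈ 8.7917e+5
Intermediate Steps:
a(j, E) = -7 (a(j, E) = -3 - 4 = -7)
b(O, G) = 6 + O
U(R) = (-1 + R)/R (U(R) = ((6 - 7) + R)/(R + (R - R)) = (-1 + R)/(R + 0) = (-1 + R)/R)
-106*(-143)*58 + U(P) = -106*(-143)*58 + (-1 - 113)/(-113) = 15158*58 - 1/113*(-114) = 879164 + 114/113 = 99345646/113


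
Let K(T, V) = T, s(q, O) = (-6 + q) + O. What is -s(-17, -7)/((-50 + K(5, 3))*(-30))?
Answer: 1/45 ≈ 0.022222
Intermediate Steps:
s(q, O) = -6 + O + q
-s(-17, -7)/((-50 + K(5, 3))*(-30)) = -(-6 - 7 - 17)/((-50 + 5)*(-30)) = -(-30)/((-45*(-30))) = -(-30)/1350 = -1*(-1/45) = 1/45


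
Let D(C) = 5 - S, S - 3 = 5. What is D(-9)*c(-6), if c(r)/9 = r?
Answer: 162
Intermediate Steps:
c(r) = 9*r
S = 8 (S = 3 + 5 = 8)
D(C) = -3 (D(C) = 5 - 1*8 = 5 - 8 = -3)
D(-9)*c(-6) = -27*(-6) = -3*(-54) = 162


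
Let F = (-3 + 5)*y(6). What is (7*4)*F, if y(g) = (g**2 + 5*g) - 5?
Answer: 3416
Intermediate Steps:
y(g) = -5 + g**2 + 5*g
F = 122 (F = (-3 + 5)*(-5 + 6**2 + 5*6) = 2*(-5 + 36 + 30) = 2*61 = 122)
(7*4)*F = (7*4)*122 = 28*122 = 3416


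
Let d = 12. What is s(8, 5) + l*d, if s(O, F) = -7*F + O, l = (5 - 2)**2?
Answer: 81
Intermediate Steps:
l = 9 (l = 3**2 = 9)
s(O, F) = O - 7*F
s(8, 5) + l*d = (8 - 7*5) + 9*12 = (8 - 35) + 108 = -27 + 108 = 81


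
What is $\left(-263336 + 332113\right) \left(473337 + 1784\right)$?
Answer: $32677397017$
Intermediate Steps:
$\left(-263336 + 332113\right) \left(473337 + 1784\right) = 68777 \cdot 475121 = 32677397017$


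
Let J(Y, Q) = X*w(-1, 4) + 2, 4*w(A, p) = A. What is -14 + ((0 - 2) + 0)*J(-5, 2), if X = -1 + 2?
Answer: -35/2 ≈ -17.500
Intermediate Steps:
w(A, p) = A/4
X = 1
J(Y, Q) = 7/4 (J(Y, Q) = 1*((¼)*(-1)) + 2 = 1*(-¼) + 2 = -¼ + 2 = 7/4)
-14 + ((0 - 2) + 0)*J(-5, 2) = -14 + ((0 - 2) + 0)*(7/4) = -14 + (-2 + 0)*(7/4) = -14 - 2*7/4 = -14 - 7/2 = -35/2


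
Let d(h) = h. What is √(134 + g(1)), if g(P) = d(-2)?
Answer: 2*√33 ≈ 11.489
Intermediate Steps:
g(P) = -2
√(134 + g(1)) = √(134 - 2) = √132 = 2*√33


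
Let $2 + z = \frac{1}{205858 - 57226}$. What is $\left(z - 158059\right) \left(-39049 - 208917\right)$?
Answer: $\frac{2912723016640633}{74316} \approx 3.9194 \cdot 10^{10}$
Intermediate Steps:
$z = - \frac{297263}{148632}$ ($z = -2 + \frac{1}{205858 - 57226} = -2 + \frac{1}{148632} = - \frac{297263}{148632} \approx -2.0$)
$\left(z - 158059\right) \left(-39049 - 208917\right) = \left(- \frac{297263}{148632} - 158059\right) \left(-39049 - 208917\right) = \left(- \frac{23492922551}{148632}\right) \left(-247966\right) = \frac{2912723016640633}{74316}$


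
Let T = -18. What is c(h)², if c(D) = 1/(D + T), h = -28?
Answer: 1/2116 ≈ 0.00047259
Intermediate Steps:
c(D) = 1/(-18 + D) (c(D) = 1/(D - 18) = 1/(-18 + D))
c(h)² = (1/(-18 - 28))² = (1/(-46))² = (-1/46)² = 1/2116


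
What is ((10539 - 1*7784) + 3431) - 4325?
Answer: 1861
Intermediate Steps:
((10539 - 1*7784) + 3431) - 4325 = ((10539 - 7784) + 3431) - 4325 = (2755 + 3431) - 4325 = 6186 - 4325 = 1861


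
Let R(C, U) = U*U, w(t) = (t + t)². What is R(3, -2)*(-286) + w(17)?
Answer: 12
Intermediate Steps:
w(t) = 4*t² (w(t) = (2*t)² = 4*t²)
R(C, U) = U²
R(3, -2)*(-286) + w(17) = (-2)²*(-286) + 4*17² = 4*(-286) + 4*289 = -1144 + 1156 = 12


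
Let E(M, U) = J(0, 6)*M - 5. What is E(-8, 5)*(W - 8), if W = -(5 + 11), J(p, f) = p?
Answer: 120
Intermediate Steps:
W = -16 (W = -1*16 = -16)
E(M, U) = -5 (E(M, U) = 0*M - 5 = 0 - 5 = -5)
E(-8, 5)*(W - 8) = -5*(-16 - 8) = -5*(-24) = 120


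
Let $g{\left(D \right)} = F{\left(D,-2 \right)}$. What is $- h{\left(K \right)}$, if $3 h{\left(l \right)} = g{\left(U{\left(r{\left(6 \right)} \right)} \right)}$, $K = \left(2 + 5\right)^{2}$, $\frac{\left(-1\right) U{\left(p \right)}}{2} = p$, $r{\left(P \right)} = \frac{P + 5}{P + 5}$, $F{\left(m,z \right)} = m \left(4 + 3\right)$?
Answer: $\frac{14}{3} \approx 4.6667$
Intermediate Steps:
$F{\left(m,z \right)} = 7 m$ ($F{\left(m,z \right)} = m 7 = 7 m$)
$r{\left(P \right)} = 1$ ($r{\left(P \right)} = \frac{5 + P}{5 + P} = 1$)
$U{\left(p \right)} = - 2 p$
$g{\left(D \right)} = 7 D$
$K = 49$ ($K = 7^{2} = 49$)
$h{\left(l \right)} = - \frac{14}{3}$ ($h{\left(l \right)} = \frac{7 \left(\left(-2\right) 1\right)}{3} = \frac{7 \left(-2\right)}{3} = \frac{1}{3} \left(-14\right) = - \frac{14}{3}$)
$- h{\left(K \right)} = \left(-1\right) \left(- \frac{14}{3}\right) = \frac{14}{3}$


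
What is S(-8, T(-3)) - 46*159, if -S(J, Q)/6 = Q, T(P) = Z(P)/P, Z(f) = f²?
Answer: -7296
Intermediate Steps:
T(P) = P (T(P) = P²/P = P)
S(J, Q) = -6*Q
S(-8, T(-3)) - 46*159 = -6*(-3) - 46*159 = 18 - 7314 = -7296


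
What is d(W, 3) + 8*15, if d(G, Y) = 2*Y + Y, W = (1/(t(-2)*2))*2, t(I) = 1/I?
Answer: 129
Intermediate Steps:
W = -2 (W = (1/(1/(-2)*2))*2 = ((½)/(-½))*2 = -2*½*2 = -1*2 = -2)
d(G, Y) = 3*Y
d(W, 3) + 8*15 = 3*3 + 8*15 = 9 + 120 = 129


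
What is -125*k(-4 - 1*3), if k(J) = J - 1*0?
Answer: 875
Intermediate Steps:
k(J) = J (k(J) = J + 0 = J)
-125*k(-4 - 1*3) = -125*(-4 - 1*3) = -125*(-4 - 3) = -125*(-7) = 875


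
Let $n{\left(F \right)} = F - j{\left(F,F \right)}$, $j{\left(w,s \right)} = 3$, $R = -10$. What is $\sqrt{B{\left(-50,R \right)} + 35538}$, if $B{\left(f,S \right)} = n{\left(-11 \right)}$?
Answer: $2 \sqrt{8881} \approx 188.48$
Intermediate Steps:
$n{\left(F \right)} = -3 + F$ ($n{\left(F \right)} = F - 3 = -3 + F$)
$B{\left(f,S \right)} = -14$ ($B{\left(f,S \right)} = -3 - 11 = -14$)
$\sqrt{B{\left(-50,R \right)} + 35538} = \sqrt{-14 + 35538} = \sqrt{35524} = 2 \sqrt{8881}$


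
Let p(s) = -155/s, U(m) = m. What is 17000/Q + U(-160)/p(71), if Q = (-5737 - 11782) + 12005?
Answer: 6000404/85467 ≈ 70.207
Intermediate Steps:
Q = -5514 (Q = -17519 + 12005 = -5514)
17000/Q + U(-160)/p(71) = 17000/(-5514) - 160/((-155/71)) = 17000*(-1/5514) - 160/((-155*1/71)) = -8500/2757 - 160/(-155/71) = -8500/2757 - 160*(-71/155) = -8500/2757 + 2272/31 = 6000404/85467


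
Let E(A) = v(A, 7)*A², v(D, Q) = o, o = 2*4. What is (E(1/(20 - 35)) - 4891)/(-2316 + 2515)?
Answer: -1100467/44775 ≈ -24.578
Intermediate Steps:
o = 8
v(D, Q) = 8
E(A) = 8*A²
(E(1/(20 - 35)) - 4891)/(-2316 + 2515) = (8*(1/(20 - 35))² - 4891)/(-2316 + 2515) = (8*(1/(-15))² - 4891)/199 = (8*(-1/15)² - 4891)*(1/199) = (8*(1/225) - 4891)*(1/199) = (8/225 - 4891)*(1/199) = -1100467/225*1/199 = -1100467/44775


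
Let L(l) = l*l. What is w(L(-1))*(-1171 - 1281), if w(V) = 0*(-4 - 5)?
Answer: 0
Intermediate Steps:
L(l) = l**2
w(V) = 0 (w(V) = 0*(-9) = 0)
w(L(-1))*(-1171 - 1281) = 0*(-1171 - 1281) = 0*(-2452) = 0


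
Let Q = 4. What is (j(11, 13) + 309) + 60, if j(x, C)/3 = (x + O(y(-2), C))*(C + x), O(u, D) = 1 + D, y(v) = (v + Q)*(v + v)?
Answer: 2169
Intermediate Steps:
y(v) = 2*v*(4 + v) (y(v) = (v + 4)*(v + v) = (4 + v)*(2*v) = 2*v*(4 + v))
j(x, C) = 3*(C + x)*(1 + C + x) (j(x, C) = 3*((x + (1 + C))*(C + x)) = 3*((1 + C + x)*(C + x)) = 3*((C + x)*(1 + C + x)) = 3*(C + x)*(1 + C + x))
(j(11, 13) + 309) + 60 = ((3*13 + 3*11 + 3*13² + 3*11² + 6*13*11) + 309) + 60 = ((39 + 33 + 3*169 + 3*121 + 858) + 309) + 60 = ((39 + 33 + 507 + 363 + 858) + 309) + 60 = (1800 + 309) + 60 = 2109 + 60 = 2169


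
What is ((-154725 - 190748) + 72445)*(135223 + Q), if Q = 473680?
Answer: -166247568284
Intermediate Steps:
((-154725 - 190748) + 72445)*(135223 + Q) = ((-154725 - 190748) + 72445)*(135223 + 473680) = (-345473 + 72445)*608903 = -273028*608903 = -166247568284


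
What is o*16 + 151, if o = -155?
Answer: -2329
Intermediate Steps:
o*16 + 151 = -155*16 + 151 = -2480 + 151 = -2329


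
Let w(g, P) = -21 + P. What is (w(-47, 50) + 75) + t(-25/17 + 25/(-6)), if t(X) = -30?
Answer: 74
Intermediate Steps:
(w(-47, 50) + 75) + t(-25/17 + 25/(-6)) = ((-21 + 50) + 75) - 30 = (29 + 75) - 30 = 104 - 30 = 74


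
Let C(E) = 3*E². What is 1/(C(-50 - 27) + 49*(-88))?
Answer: 1/13475 ≈ 7.4212e-5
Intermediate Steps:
1/(C(-50 - 27) + 49*(-88)) = 1/(3*(-50 - 27)² + 49*(-88)) = 1/(3*(-77)² - 4312) = 1/(3*5929 - 4312) = 1/(17787 - 4312) = 1/13475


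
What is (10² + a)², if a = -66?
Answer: 1156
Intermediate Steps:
(10² + a)² = (10² - 66)² = (100 - 66)² = 34² = 1156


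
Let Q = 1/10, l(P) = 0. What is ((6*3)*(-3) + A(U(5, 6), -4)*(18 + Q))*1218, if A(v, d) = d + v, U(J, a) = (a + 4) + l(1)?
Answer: 332514/5 ≈ 66503.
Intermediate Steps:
U(J, a) = 4 + a (U(J, a) = (a + 4) + 0 = (4 + a) + 0 = 4 + a)
Q = 1/10 ≈ 0.10000
((6*3)*(-3) + A(U(5, 6), -4)*(18 + Q))*1218 = ((6*3)*(-3) + (-4 + (4 + 6))*(18 + 1/10))*1218 = (18*(-3) + (-4 + 10)*(181/10))*1218 = (-54 + 6*(181/10))*1218 = (-54 + 543/5)*1218 = (273/5)*1218 = 332514/5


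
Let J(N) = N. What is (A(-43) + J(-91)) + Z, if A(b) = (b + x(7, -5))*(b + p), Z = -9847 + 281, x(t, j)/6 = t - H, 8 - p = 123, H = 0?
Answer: -9499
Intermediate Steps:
p = -115 (p = 8 - 1*123 = 8 - 123 = -115)
x(t, j) = 6*t (x(t, j) = 6*(t - 1*0) = 6*(t + 0) = 6*t)
Z = -9566
A(b) = (-115 + b)*(42 + b) (A(b) = (b + 6*7)*(b - 115) = (b + 42)*(-115 + b) = (42 + b)*(-115 + b) = (-115 + b)*(42 + b))
(A(-43) + J(-91)) + Z = ((-4830 + (-43)² - 73*(-43)) - 91) - 9566 = ((-4830 + 1849 + 3139) - 91) - 9566 = (158 - 91) - 9566 = 67 - 9566 = -9499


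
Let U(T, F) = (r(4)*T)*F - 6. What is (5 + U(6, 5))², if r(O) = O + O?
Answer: 57121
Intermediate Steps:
r(O) = 2*O
U(T, F) = -6 + 8*F*T (U(T, F) = ((2*4)*T)*F - 6 = (8*T)*F - 6 = 8*F*T - 6 = -6 + 8*F*T)
(5 + U(6, 5))² = (5 + (-6 + 8*5*6))² = (5 + (-6 + 240))² = (5 + 234)² = 239² = 57121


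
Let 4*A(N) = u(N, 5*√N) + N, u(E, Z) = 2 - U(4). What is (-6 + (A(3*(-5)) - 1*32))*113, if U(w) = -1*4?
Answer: -18193/4 ≈ -4548.3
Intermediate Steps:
U(w) = -4
u(E, Z) = 6 (u(E, Z) = 2 - 1*(-4) = 2 + 4 = 6)
A(N) = 3/2 + N/4 (A(N) = (6 + N)/4 = 3/2 + N/4)
(-6 + (A(3*(-5)) - 1*32))*113 = (-6 + ((3/2 + (3*(-5))/4) - 1*32))*113 = (-6 + ((3/2 + (¼)*(-15)) - 32))*113 = (-6 + ((3/2 - 15/4) - 32))*113 = (-6 + (-9/4 - 32))*113 = (-6 - 137/4)*113 = -161/4*113 = -18193/4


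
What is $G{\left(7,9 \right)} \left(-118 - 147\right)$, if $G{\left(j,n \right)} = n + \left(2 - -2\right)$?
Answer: $-3445$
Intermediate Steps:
$G{\left(j,n \right)} = 4 + n$ ($G{\left(j,n \right)} = n + \left(2 + 2\right) = n + 4 = 4 + n$)
$G{\left(7,9 \right)} \left(-118 - 147\right) = \left(4 + 9\right) \left(-118 - 147\right) = 13 \left(-265\right) = -3445$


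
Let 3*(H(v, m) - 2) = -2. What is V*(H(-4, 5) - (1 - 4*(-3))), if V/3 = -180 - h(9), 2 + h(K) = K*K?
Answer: 9065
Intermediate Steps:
H(v, m) = 4/3 (H(v, m) = 2 + (⅓)*(-2) = 2 - ⅔ = 4/3)
h(K) = -2 + K² (h(K) = -2 + K*K = -2 + K²)
V = -777 (V = 3*(-180 - (-2 + 9²)) = 3*(-180 - (-2 + 81)) = 3*(-180 - 1*79) = 3*(-180 - 79) = 3*(-259) = -777)
V*(H(-4, 5) - (1 - 4*(-3))) = -777*(4/3 - (1 - 4*(-3))) = -777*(4/3 - (1 + 12)) = -777*(4/3 - 1*13) = -777*(4/3 - 13) = -777*(-35/3) = 9065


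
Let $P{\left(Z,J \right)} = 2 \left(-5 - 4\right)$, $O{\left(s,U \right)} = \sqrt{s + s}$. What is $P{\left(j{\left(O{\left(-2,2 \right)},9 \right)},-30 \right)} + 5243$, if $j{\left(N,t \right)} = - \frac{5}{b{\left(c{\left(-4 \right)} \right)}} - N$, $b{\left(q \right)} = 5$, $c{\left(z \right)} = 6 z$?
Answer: $5225$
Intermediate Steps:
$O{\left(s,U \right)} = \sqrt{2} \sqrt{s}$ ($O{\left(s,U \right)} = \sqrt{2 s} = \sqrt{2} \sqrt{s}$)
$j{\left(N,t \right)} = -1 - N$ ($j{\left(N,t \right)} = - \frac{5}{5} - N = \left(-5\right) \frac{1}{5} - N = -1 - N$)
$P{\left(Z,J \right)} = -18$ ($P{\left(Z,J \right)} = 2 \left(-9\right) = -18$)
$P{\left(j{\left(O{\left(-2,2 \right)},9 \right)},-30 \right)} + 5243 = -18 + 5243 = 5225$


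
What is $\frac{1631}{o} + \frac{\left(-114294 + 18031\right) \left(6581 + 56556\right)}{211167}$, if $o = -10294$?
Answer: $- \frac{62564775290491}{2173753098} \approx -28782.0$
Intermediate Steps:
$\frac{1631}{o} + \frac{\left(-114294 + 18031\right) \left(6581 + 56556\right)}{211167} = \frac{1631}{-10294} + \frac{\left(-114294 + 18031\right) \left(6581 + 56556\right)}{211167} = 1631 \left(- \frac{1}{10294}\right) + \left(-96263\right) 63137 \cdot \frac{1}{211167} = - \frac{1631}{10294} - \frac{6077757031}{211167} = - \frac{62564775290491}{2173753098}$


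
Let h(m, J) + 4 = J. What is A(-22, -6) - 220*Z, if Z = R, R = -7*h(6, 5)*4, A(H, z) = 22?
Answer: 6182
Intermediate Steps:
h(m, J) = -4 + J
R = -28 (R = -7*(-4 + 5)*4 = -7*1*4 = -7*4 = -28)
Z = -28
A(-22, -6) - 220*Z = 22 - 220*(-28) = 22 + 6160 = 6182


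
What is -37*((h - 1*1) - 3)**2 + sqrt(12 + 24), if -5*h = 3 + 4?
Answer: -26823/25 ≈ -1072.9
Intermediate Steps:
h = -7/5 (h = -(3 + 4)/5 = -1/5*7 = -7/5 ≈ -1.4000)
-37*((h - 1*1) - 3)**2 + sqrt(12 + 24) = -37*((-7/5 - 1*1) - 3)**2 + sqrt(12 + 24) = -37*((-7/5 - 1) - 3)**2 + sqrt(36) = -37*(-12/5 - 3)**2 + 6 = -37*(-27/5)**2 + 6 = -37*729/25 + 6 = -26973/25 + 6 = -26823/25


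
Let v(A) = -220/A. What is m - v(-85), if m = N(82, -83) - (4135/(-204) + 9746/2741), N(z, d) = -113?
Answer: -55286929/559164 ≈ -98.874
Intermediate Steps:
m = -53839681/559164 (m = -113 - (4135/(-204) + 9746/2741) = -113 - (4135*(-1/204) + 9746*(1/2741)) = -113 - (-4135/204 + 9746/2741) = -113 - 1*(-9345851/559164) = -113 + 9345851/559164 = -53839681/559164 ≈ -96.286)
m - v(-85) = -53839681/559164 - (-220)/(-85) = -53839681/559164 - (-220)*(-1)/85 = -53839681/559164 - 1*44/17 = -53839681/559164 - 44/17 = -55286929/559164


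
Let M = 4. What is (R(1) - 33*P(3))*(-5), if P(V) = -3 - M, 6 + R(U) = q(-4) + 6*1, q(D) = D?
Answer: -1135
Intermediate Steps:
R(U) = -4 (R(U) = -6 + (-4 + 6*1) = -6 + (-4 + 6) = -6 + 2 = -4)
P(V) = -7 (P(V) = -3 - 1*4 = -3 - 4 = -7)
(R(1) - 33*P(3))*(-5) = (-4 - 33*(-7))*(-5) = (-4 + 231)*(-5) = 227*(-5) = -1135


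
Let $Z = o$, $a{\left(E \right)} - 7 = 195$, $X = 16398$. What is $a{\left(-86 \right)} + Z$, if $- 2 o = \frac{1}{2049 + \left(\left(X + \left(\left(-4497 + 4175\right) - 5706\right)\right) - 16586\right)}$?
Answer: $\frac{1683469}{8334} \approx 202.0$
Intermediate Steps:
$a{\left(E \right)} = 202$ ($a{\left(E \right)} = 7 + 195 = 202$)
$o = \frac{1}{8334}$ ($o = - \frac{1}{2 \left(2049 + \left(\left(16398 + \left(\left(-4497 + 4175\right) - 5706\right)\right) - 16586\right)\right)} = - \frac{1}{2 \left(2049 + \left(\left(16398 - 6028\right) - 16586\right)\right)} = - \frac{1}{2 \left(2049 + \left(10370 - 16586\right)\right)} = - \frac{1}{2 \left(2049 - 6216\right)} = - \frac{1}{2 \left(-4167\right)} = \left(- \frac{1}{2}\right) \left(- \frac{1}{4167}\right) = \frac{1}{8334} \approx 0.00011999$)
$Z = \frac{1}{8334} \approx 0.00011999$
$a{\left(-86 \right)} + Z = 202 + \frac{1}{8334} = \frac{1683469}{8334}$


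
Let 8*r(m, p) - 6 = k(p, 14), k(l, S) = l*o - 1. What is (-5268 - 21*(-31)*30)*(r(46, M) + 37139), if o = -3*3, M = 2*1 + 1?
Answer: 1059274395/2 ≈ 5.2964e+8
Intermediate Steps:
M = 3 (M = 2 + 1 = 3)
o = -9
k(l, S) = -1 - 9*l (k(l, S) = l*(-9) - 1 = -9*l - 1 = -1 - 9*l)
r(m, p) = 5/8 - 9*p/8 (r(m, p) = ¾ + (-1 - 9*p)/8 = ¾ + (-⅛ - 9*p/8) = 5/8 - 9*p/8)
(-5268 - 21*(-31)*30)*(r(46, M) + 37139) = (-5268 - 21*(-31)*30)*((5/8 - 9/8*3) + 37139) = (-5268 + 651*30)*((5/8 - 27/8) + 37139) = (-5268 + 19530)*(-11/4 + 37139) = 14262*(148545/4) = 1059274395/2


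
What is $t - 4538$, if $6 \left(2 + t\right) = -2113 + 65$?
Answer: $- \frac{14644}{3} \approx -4881.3$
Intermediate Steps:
$t = - \frac{1030}{3}$ ($t = -2 + \frac{-2113 + 65}{6} = -2 + \frac{1}{6} \left(-2048\right) = -2 - \frac{1024}{3} = - \frac{1030}{3} \approx -343.33$)
$t - 4538 = - \frac{1030}{3} - 4538 = - \frac{14644}{3}$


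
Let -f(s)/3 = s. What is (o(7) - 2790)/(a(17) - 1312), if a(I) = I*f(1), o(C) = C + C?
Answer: 2776/1363 ≈ 2.0367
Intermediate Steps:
f(s) = -3*s
o(C) = 2*C
a(I) = -3*I (a(I) = I*(-3*1) = I*(-3) = -3*I)
(o(7) - 2790)/(a(17) - 1312) = (2*7 - 2790)/(-3*17 - 1312) = (14 - 2790)/(-51 - 1312) = -2776/(-1363) = -2776*(-1/1363) = 2776/1363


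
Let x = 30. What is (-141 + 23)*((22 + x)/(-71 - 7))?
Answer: 236/3 ≈ 78.667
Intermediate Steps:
(-141 + 23)*((22 + x)/(-71 - 7)) = (-141 + 23)*((22 + 30)/(-71 - 7)) = -6136/(-78) = -6136*(-1)/78 = -118*(-⅔) = 236/3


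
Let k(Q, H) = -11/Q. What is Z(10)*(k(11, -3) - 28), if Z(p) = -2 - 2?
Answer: 116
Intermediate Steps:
Z(p) = -4
Z(10)*(k(11, -3) - 28) = -4*(-11/11 - 28) = -4*(-11*1/11 - 28) = -4*(-1 - 28) = -4*(-29) = 116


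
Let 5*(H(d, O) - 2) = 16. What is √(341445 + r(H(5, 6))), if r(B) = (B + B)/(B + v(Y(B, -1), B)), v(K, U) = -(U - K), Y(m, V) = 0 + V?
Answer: √8535865/5 ≈ 584.32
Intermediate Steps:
H(d, O) = 26/5 (H(d, O) = 2 + (⅕)*16 = 2 + 16/5 = 26/5)
Y(m, V) = V
v(K, U) = K - U
r(B) = -2*B (r(B) = (B + B)/(B + (-1 - B)) = (2*B)/(-1) = (2*B)*(-1) = -2*B)
√(341445 + r(H(5, 6))) = √(341445 - 2*26/5) = √(341445 - 52/5) = √(1707173/5) = √8535865/5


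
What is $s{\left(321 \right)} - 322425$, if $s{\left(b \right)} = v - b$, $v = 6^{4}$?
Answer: $-321450$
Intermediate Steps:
$v = 1296$
$s{\left(b \right)} = 1296 - b$
$s{\left(321 \right)} - 322425 = \left(1296 - 321\right) - 322425 = 975 - 322425 = -321450$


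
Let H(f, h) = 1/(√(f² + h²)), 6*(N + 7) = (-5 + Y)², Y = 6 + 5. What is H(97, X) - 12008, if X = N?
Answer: -12008 + √9410/9410 ≈ -12008.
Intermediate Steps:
Y = 11
N = -1 (N = -7 + (-5 + 11)²/6 = -7 + (⅙)*6² = -7 + (⅙)*36 = -7 + 6 = -1)
X = -1
H(f, h) = (f² + h²)^(-½)
H(97, X) - 12008 = (97² + (-1)²)^(-½) - 12008 = (9409 + 1)^(-½) - 12008 = 9410^(-½) - 12008 = √9410/9410 - 12008 = -12008 + √9410/9410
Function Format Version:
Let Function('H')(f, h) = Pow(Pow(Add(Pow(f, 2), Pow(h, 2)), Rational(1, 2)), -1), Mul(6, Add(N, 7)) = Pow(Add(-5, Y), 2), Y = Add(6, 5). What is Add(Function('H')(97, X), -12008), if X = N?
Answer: Add(-12008, Mul(Rational(1, 9410), Pow(9410, Rational(1, 2)))) ≈ -12008.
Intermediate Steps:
Y = 11
N = -1 (N = Add(-7, Mul(Rational(1, 6), Pow(Add(-5, 11), 2))) = Add(-7, Mul(Rational(1, 6), Pow(6, 2))) = Add(-7, Mul(Rational(1, 6), 36)) = Add(-7, 6) = -1)
X = -1
Function('H')(f, h) = Pow(Add(Pow(f, 2), Pow(h, 2)), Rational(-1, 2))
Add(Function('H')(97, X), -12008) = Add(Pow(Add(Pow(97, 2), Pow(-1, 2)), Rational(-1, 2)), -12008) = Add(Pow(Add(9409, 1), Rational(-1, 2)), -12008) = Add(Pow(9410, Rational(-1, 2)), -12008) = Add(Mul(Rational(1, 9410), Pow(9410, Rational(1, 2))), -12008) = Add(-12008, Mul(Rational(1, 9410), Pow(9410, Rational(1, 2))))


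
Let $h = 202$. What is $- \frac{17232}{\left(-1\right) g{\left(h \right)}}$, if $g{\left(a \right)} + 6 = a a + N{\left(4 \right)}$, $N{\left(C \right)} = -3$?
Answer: $\frac{17232}{40795} \approx 0.4224$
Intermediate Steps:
$g{\left(a \right)} = -9 + a^{2}$ ($g{\left(a \right)} = -6 + \left(a a - 3\right) = -6 + \left(a^{2} - 3\right) = -6 + \left(-3 + a^{2}\right) = -9 + a^{2}$)
$- \frac{17232}{\left(-1\right) g{\left(h \right)}} = - \frac{17232}{\left(-1\right) \left(-9 + 202^{2}\right)} = - \frac{17232}{\left(-1\right) \left(-9 + 40804\right)} = - \frac{17232}{\left(-1\right) 40795} = - \frac{17232}{-40795} = \left(-17232\right) \left(- \frac{1}{40795}\right) = \frac{17232}{40795}$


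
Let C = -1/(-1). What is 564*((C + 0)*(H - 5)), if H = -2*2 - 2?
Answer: -6204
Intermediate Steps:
C = 1 (C = -1*(-1) = 1)
H = -6 (H = -4 - 2 = -6)
564*((C + 0)*(H - 5)) = 564*((1 + 0)*(-6 - 5)) = 564*(1*(-11)) = 564*(-11) = -6204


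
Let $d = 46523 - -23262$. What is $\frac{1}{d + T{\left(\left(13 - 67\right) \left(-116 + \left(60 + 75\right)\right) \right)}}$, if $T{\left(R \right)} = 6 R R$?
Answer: $\frac{1}{6385841} \approx 1.566 \cdot 10^{-7}$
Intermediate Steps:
$T{\left(R \right)} = 6 R^{2}$
$d = 69785$ ($d = 46523 + 23262 = 69785$)
$\frac{1}{d + T{\left(\left(13 - 67\right) \left(-116 + \left(60 + 75\right)\right) \right)}} = \frac{1}{69785 + 6 \left(\left(13 - 67\right) \left(-116 + \left(60 + 75\right)\right)\right)^{2}} = \frac{1}{69785 + 6 \left(- 54 \left(-116 + 135\right)\right)^{2}} = \frac{1}{69785 + 6 \left(\left(-54\right) 19\right)^{2}} = \frac{1}{69785 + 6 \left(-1026\right)^{2}} = \frac{1}{69785 + 6 \cdot 1052676} = \frac{1}{69785 + 6316056} = \frac{1}{6385841}$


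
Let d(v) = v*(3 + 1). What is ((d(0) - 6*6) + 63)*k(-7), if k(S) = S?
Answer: -189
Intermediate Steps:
d(v) = 4*v (d(v) = v*4 = 4*v)
((d(0) - 6*6) + 63)*k(-7) = ((4*0 - 6*6) + 63)*(-7) = ((0 - 36) + 63)*(-7) = (-36 + 63)*(-7) = 27*(-7) = -189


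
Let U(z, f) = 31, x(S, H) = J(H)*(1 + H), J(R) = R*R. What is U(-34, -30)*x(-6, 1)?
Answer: 62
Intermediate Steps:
J(R) = R**2
x(S, H) = H**2*(1 + H)
U(-34, -30)*x(-6, 1) = 31*(1**2*(1 + 1)) = 31*(1*2) = 31*2 = 62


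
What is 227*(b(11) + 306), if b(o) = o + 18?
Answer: 76045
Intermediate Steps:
b(o) = 18 + o
227*(b(11) + 306) = 227*((18 + 11) + 306) = 227*(29 + 306) = 227*335 = 76045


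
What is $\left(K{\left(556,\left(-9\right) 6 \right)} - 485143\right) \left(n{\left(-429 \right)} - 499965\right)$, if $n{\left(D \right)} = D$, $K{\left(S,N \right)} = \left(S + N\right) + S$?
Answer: $242233229490$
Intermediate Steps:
$K{\left(S,N \right)} = N + 2 S$ ($K{\left(S,N \right)} = \left(N + S\right) + S = N + 2 S$)
$\left(K{\left(556,\left(-9\right) 6 \right)} - 485143\right) \left(n{\left(-429 \right)} - 499965\right) = \left(\left(\left(-9\right) 6 + 2 \cdot 556\right) - 485143\right) \left(-429 - 499965\right) = \left(\left(-54 + 1112\right) - 485143\right) \left(-500394\right) = \left(1058 - 485143\right) \left(-500394\right) = \left(-484085\right) \left(-500394\right) = 242233229490$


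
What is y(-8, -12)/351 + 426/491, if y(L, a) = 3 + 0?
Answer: 50333/57447 ≈ 0.87616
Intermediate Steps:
y(L, a) = 3
y(-8, -12)/351 + 426/491 = 3/351 + 426/491 = 3*(1/351) + 426*(1/491) = 1/117 + 426/491 = 50333/57447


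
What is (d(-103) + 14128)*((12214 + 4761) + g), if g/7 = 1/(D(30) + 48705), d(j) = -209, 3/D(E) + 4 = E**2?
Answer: 10310967279117043/43639683 ≈ 2.3627e+8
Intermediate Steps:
D(E) = 3/(-4 + E**2)
g = 6272/43639683 (g = 7/(3/(-4 + 30**2) + 48705) = 7/(3/(-4 + 900) + 48705) = 7/(3/896 + 48705) = 7/(43639683/896) = 7*(896/43639683) = 6272/43639683 ≈ 0.00014372)
(d(-103) + 14128)*((12214 + 4761) + g) = (-209 + 14128)*((12214 + 4761) + 6272/43639683) = 13919*(16975 + 6272/43639683) = 13919*(740783625197/43639683) = 10310967279117043/43639683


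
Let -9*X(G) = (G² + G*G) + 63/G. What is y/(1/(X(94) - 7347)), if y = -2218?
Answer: 8735363437/423 ≈ 2.0651e+7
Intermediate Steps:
X(G) = -7/G - 2*G²/9 (X(G) = -((G² + G*G) + 63/G)/9 = -((G² + G²) + 63/G)/9 = -(2*G² + 63/G)/9 = -7/G - 2*G²/9)
y/(1/(X(94) - 7347)) = -2218/(1/((⅑)*(-63 - 2*94³)/94 - 7347)) = -2218/(1/((⅑)*(1/94)*(-63 - 2*830584) - 7347)) = -2218/(1/((⅑)*(1/94)*(-63 - 1661168) - 7347)) = -2218/(1/((⅑)*(1/94)*(-1661231) - 7347)) = -2218/(1/(-1661231/846 - 7347)) = -2218/(1/(-7876793/846)) = -2218/(-846/7876793) = -2218*(-7876793/846) = 8735363437/423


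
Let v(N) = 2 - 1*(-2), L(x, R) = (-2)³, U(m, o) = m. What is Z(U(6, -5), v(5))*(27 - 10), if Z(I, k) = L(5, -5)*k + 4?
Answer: -476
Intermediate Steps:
L(x, R) = -8
v(N) = 4 (v(N) = 2 + 2 = 4)
Z(I, k) = 4 - 8*k (Z(I, k) = -8*k + 4 = 4 - 8*k)
Z(U(6, -5), v(5))*(27 - 10) = (4 - 8*4)*(27 - 10) = (4 - 32)*17 = -28*17 = -476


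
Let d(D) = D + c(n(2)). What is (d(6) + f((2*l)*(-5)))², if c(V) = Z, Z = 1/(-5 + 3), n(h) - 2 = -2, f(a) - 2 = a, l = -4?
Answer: 9025/4 ≈ 2256.3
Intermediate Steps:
f(a) = 2 + a
n(h) = 0 (n(h) = 2 - 2 = 0)
Z = -½ (Z = 1/(-2) = -½ ≈ -0.50000)
c(V) = -½
d(D) = -½ + D (d(D) = D - ½ = -½ + D)
(d(6) + f((2*l)*(-5)))² = ((-½ + 6) + (2 + (2*(-4))*(-5)))² = (11/2 + (2 - 8*(-5)))² = (11/2 + (2 + 40))² = (11/2 + 42)² = (95/2)² = 9025/4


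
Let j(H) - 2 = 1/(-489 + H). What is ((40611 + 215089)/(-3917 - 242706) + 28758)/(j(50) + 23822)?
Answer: 3113444426426/2579364601905 ≈ 1.2071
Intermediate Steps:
j(H) = 2 + 1/(-489 + H)
((40611 + 215089)/(-3917 - 242706) + 28758)/(j(50) + 23822) = ((40611 + 215089)/(-3917 - 242706) + 28758)/((-977 + 2*50)/(-489 + 50) + 23822) = (255700/(-246623) + 28758)/((-977 + 100)/(-439) + 23822) = (255700*(-1/246623) + 28758)/(-1/439*(-877) + 23822) = (-255700/246623 + 28758)/(877/439 + 23822) = 7092128534/(246623*(10458735/439)) = (7092128534/246623)*(439/10458735) = 3113444426426/2579364601905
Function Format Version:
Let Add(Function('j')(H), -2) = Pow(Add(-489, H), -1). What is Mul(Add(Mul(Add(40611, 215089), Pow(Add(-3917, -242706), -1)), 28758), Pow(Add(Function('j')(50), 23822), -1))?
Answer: Rational(3113444426426, 2579364601905) ≈ 1.2071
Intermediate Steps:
Function('j')(H) = Add(2, Pow(Add(-489, H), -1))
Mul(Add(Mul(Add(40611, 215089), Pow(Add(-3917, -242706), -1)), 28758), Pow(Add(Function('j')(50), 23822), -1)) = Mul(Add(Mul(Add(40611, 215089), Pow(Add(-3917, -242706), -1)), 28758), Pow(Add(Mul(Pow(Add(-489, 50), -1), Add(-977, Mul(2, 50))), 23822), -1)) = Mul(Add(Mul(255700, Pow(-246623, -1)), 28758), Pow(Add(Mul(Pow(-439, -1), Add(-977, 100)), 23822), -1)) = Mul(Add(Mul(255700, Rational(-1, 246623)), 28758), Pow(Add(Mul(Rational(-1, 439), -877), 23822), -1)) = Mul(Add(Rational(-255700, 246623), 28758), Pow(Add(Rational(877, 439), 23822), -1)) = Mul(Rational(7092128534, 246623), Pow(Rational(10458735, 439), -1)) = Mul(Rational(7092128534, 246623), Rational(439, 10458735)) = Rational(3113444426426, 2579364601905)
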